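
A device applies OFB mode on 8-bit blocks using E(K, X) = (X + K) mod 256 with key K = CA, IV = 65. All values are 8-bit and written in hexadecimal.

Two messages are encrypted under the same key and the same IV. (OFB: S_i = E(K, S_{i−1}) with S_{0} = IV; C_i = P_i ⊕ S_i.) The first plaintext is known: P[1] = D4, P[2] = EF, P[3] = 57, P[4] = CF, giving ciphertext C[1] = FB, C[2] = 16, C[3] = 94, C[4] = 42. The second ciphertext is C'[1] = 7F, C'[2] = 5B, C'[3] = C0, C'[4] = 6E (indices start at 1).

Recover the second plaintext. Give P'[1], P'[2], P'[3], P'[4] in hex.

In OFB with a reused IV, both messages share the same keystream S_i, so C_i ⊕ C'_i = P_i ⊕ P'_i and thus P'_i = P_i ⊕ C_i ⊕ C'_i.
P'[1]: D4 ⊕ FB ⊕ 7F = 50.
P'[2]: EF ⊕ 16 ⊕ 5B = A2.
P'[3]: 57 ⊕ 94 ⊕ C0 = 03.
P'[4]: CF ⊕ 42 ⊕ 6E = E3.

P'[1] = 50, P'[2] = A2, P'[3] = 03, P'[4] = E3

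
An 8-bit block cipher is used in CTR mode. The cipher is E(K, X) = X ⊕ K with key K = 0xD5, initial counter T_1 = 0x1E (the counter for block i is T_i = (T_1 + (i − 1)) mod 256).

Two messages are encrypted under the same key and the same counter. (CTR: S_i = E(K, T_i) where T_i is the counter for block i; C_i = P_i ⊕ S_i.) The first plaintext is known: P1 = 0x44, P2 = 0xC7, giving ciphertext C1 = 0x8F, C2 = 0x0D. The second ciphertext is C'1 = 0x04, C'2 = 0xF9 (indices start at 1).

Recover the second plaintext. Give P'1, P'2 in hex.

P'1 = 0xCF, P'2 = 0x33

In CTR with a reused counter, both messages share the same keystream S_i, so C_i ⊕ C'_i = P_i ⊕ P'_i and thus P'_i = P_i ⊕ C_i ⊕ C'_i.
P'1: 0x44 ⊕ 0x8F ⊕ 0x04 = 0xCF.
P'2: 0xC7 ⊕ 0x0D ⊕ 0xF9 = 0x33.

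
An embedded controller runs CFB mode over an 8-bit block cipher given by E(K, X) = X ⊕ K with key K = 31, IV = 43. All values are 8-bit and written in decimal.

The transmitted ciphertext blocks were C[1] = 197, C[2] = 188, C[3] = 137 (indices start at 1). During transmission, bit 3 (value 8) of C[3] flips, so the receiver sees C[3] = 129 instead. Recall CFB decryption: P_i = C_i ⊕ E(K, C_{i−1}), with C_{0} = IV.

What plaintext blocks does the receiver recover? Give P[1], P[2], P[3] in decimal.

Only C[3] changed, to 129. In CFB, a change in C_i flips the same bit in P_i and garbles P_{i+1}. Decrypting the received ciphertext:
P[1]: E(K, 43) = 52; 197 ⊕ 52 = 241.
P[2]: E(K, 197) = 218; 188 ⊕ 218 = 102.
P[3]: E(K, 188) = 163; 129 ⊕ 163 = 34.
Blocks that differ from the original plaintext: P[3].

P[1] = 241, P[2] = 102, P[3] = 34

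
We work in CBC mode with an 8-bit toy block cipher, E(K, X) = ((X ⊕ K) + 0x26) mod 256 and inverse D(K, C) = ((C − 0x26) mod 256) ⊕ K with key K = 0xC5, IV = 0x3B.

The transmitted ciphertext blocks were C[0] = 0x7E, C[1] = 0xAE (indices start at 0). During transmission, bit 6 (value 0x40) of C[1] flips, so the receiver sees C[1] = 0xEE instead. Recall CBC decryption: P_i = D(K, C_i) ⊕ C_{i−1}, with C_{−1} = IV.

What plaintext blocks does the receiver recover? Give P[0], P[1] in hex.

P[0] = 0xA6, P[1] = 0x73

Only C[1] changed, to 0xEE. In CBC, a change in C_i garbles P_i and flips the same bit in P_{i+1}. Decrypting the received ciphertext:
P[0]: D(K, 0x7E) = 0x9D; 0x9D ⊕ 0x3B = 0xA6.
P[1]: D(K, 0xEE) = 0x0D; 0x0D ⊕ 0x7E = 0x73.
Blocks that differ from the original plaintext: P[1].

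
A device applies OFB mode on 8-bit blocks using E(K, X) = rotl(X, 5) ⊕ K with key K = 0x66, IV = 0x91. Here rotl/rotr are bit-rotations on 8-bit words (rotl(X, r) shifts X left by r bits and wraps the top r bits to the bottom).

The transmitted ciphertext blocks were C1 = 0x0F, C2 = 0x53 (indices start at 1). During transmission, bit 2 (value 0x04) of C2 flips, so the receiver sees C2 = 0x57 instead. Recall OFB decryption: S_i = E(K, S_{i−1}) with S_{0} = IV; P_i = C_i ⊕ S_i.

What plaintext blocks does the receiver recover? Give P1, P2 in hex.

P1 = 0x5B, P2 = 0xBB

Only C2 changed, to 0x57. In OFB, a change in C_i flips the same bit in P_i only; the keystream is unaffected. Decrypting the received ciphertext:
P1: S = E(K, 0x91) = 0x54; 0x0F ⊕ 0x54 = 0x5B.
P2: S = E(K, 0x54) = 0xEC; 0x57 ⊕ 0xEC = 0xBB.
Blocks that differ from the original plaintext: P2.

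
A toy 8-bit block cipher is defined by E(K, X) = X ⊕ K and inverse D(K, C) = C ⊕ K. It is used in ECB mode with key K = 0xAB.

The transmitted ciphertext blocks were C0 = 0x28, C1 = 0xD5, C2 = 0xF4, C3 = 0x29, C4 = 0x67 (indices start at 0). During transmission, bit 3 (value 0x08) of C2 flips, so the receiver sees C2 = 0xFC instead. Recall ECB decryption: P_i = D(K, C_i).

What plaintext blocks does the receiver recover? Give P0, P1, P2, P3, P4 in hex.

Only C2 changed, to 0xFC. In ECB, a change in C_i affects only P_i. Decrypting the received ciphertext:
P0: D(K, 0x28) = 0x83.
P1: D(K, 0xD5) = 0x7E.
P2: D(K, 0xFC) = 0x57.
P3: D(K, 0x29) = 0x82.
P4: D(K, 0x67) = 0xCC.
Blocks that differ from the original plaintext: P2.

P0 = 0x83, P1 = 0x7E, P2 = 0x57, P3 = 0x82, P4 = 0xCC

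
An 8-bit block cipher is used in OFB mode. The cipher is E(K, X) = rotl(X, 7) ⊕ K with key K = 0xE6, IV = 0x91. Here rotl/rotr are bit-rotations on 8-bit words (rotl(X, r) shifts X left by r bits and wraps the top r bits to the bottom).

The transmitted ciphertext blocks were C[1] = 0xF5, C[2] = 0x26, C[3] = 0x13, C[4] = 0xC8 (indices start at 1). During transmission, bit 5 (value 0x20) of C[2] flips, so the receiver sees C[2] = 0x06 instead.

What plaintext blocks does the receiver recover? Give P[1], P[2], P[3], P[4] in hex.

P[1] = 0xDB, P[2] = 0xF7, P[3] = 0x0D, P[4] = 0x21

OFB decryption: S_i = E(K, S_{i−1}) with S_{0} = IV; P_i = C_i ⊕ S_i.
Only C[2] changed, to 0x06. In OFB, a change in C_i flips the same bit in P_i only; the keystream is unaffected. Decrypting the received ciphertext:
P[1]: S = E(K, 0x91) = 0x2E; 0xF5 ⊕ 0x2E = 0xDB.
P[2]: S = E(K, 0x2E) = 0xF1; 0x06 ⊕ 0xF1 = 0xF7.
P[3]: S = E(K, 0xF1) = 0x1E; 0x13 ⊕ 0x1E = 0x0D.
P[4]: S = E(K, 0x1E) = 0xE9; 0xC8 ⊕ 0xE9 = 0x21.
Blocks that differ from the original plaintext: P[2].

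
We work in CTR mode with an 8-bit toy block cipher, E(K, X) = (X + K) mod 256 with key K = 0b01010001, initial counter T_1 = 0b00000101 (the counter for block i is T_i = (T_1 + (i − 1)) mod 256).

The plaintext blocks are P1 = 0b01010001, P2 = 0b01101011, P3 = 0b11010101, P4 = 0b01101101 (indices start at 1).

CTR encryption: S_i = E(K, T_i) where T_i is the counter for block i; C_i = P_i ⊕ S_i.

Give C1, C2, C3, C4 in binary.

C1 = 0b00000111, C2 = 0b00111100, C3 = 0b10001101, C4 = 0b00110100

C1: T = 0b00000101, S = E(K, T) = 0b01010110; 0b01010001 ⊕ 0b01010110 = 0b00000111.
C2: T = 0b00000110, S = E(K, T) = 0b01010111; 0b01101011 ⊕ 0b01010111 = 0b00111100.
C3: T = 0b00000111, S = E(K, T) = 0b01011000; 0b11010101 ⊕ 0b01011000 = 0b10001101.
C4: T = 0b00001000, S = E(K, T) = 0b01011001; 0b01101101 ⊕ 0b01011001 = 0b00110100.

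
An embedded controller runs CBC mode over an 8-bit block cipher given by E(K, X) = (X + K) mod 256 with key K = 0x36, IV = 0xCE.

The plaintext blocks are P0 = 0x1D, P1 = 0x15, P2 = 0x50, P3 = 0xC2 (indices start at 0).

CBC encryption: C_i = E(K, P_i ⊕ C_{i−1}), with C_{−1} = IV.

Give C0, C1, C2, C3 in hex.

C0: P0 ⊕ 0xCE = 0xD3; E(K, 0xD3) = 0x09.
C1: P1 ⊕ 0x09 = 0x1C; E(K, 0x1C) = 0x52.
C2: P2 ⊕ 0x52 = 0x02; E(K, 0x02) = 0x38.
C3: P3 ⊕ 0x38 = 0xFA; E(K, 0xFA) = 0x30.

C0 = 0x09, C1 = 0x52, C2 = 0x38, C3 = 0x30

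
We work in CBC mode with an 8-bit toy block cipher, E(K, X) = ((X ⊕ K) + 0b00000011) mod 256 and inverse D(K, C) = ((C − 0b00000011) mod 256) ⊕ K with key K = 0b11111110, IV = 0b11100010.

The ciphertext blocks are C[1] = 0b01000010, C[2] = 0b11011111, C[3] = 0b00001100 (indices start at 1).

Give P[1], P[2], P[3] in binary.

CBC decryption: P_i = D(K, C_i) ⊕ C_{i−1}, with C_{0} = IV.
P[1]: D(K, 0b01000010) = 0b11000001; 0b11000001 ⊕ 0b11100010 = 0b00100011.
P[2]: D(K, 0b11011111) = 0b00100010; 0b00100010 ⊕ 0b01000010 = 0b01100000.
P[3]: D(K, 0b00001100) = 0b11110111; 0b11110111 ⊕ 0b11011111 = 0b00101000.

P[1] = 0b00100011, P[2] = 0b01100000, P[3] = 0b00101000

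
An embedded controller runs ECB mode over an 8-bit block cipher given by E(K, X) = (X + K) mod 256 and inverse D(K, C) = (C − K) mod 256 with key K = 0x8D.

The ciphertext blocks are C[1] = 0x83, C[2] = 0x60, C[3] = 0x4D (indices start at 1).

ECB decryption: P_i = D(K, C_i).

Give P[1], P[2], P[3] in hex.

P[1] = 0xF6, P[2] = 0xD3, P[3] = 0xC0

P[1]: D(K, 0x83) = 0xF6.
P[2]: D(K, 0x60) = 0xD3.
P[3]: D(K, 0x4D) = 0xC0.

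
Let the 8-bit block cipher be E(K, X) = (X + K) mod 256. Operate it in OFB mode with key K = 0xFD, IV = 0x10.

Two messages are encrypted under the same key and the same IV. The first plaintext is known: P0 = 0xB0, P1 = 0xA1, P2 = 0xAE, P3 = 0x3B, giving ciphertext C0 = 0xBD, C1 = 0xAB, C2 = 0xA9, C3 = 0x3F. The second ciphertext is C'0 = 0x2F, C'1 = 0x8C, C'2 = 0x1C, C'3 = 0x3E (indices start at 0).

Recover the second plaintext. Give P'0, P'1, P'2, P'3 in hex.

P'0 = 0x22, P'1 = 0x86, P'2 = 0x1B, P'3 = 0x3A

In OFB with a reused IV, both messages share the same keystream S_i, so C_i ⊕ C'_i = P_i ⊕ P'_i and thus P'_i = P_i ⊕ C_i ⊕ C'_i.
P'0: 0xB0 ⊕ 0xBD ⊕ 0x2F = 0x22.
P'1: 0xA1 ⊕ 0xAB ⊕ 0x8C = 0x86.
P'2: 0xAE ⊕ 0xA9 ⊕ 0x1C = 0x1B.
P'3: 0x3B ⊕ 0x3F ⊕ 0x3E = 0x3A.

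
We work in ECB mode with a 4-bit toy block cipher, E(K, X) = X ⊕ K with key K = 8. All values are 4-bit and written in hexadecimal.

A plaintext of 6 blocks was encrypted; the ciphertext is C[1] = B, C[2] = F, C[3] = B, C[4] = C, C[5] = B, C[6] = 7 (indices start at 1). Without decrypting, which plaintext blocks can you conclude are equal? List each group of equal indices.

ECB encrypts each block independently with the same key, so equal ciphertext blocks imply equal plaintext blocks.
C[1] = C[3] = C[5] = B, so P[1] = P[3] = P[5].

P[1] = P[3] = P[5]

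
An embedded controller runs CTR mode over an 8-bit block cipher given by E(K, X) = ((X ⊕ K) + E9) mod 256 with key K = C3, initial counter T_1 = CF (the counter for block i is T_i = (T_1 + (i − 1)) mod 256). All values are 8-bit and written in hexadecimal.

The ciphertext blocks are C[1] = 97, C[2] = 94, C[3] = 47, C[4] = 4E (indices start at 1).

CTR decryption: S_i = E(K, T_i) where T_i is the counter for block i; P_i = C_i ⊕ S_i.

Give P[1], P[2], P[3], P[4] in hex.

P[1] = 62, P[2] = 68, P[3] = BC, P[4] = B4

P[1]: T = CF, S = E(K, T) = F5; 97 ⊕ F5 = 62.
P[2]: T = D0, S = E(K, T) = FC; 94 ⊕ FC = 68.
P[3]: T = D1, S = E(K, T) = FB; 47 ⊕ FB = BC.
P[4]: T = D2, S = E(K, T) = FA; 4E ⊕ FA = B4.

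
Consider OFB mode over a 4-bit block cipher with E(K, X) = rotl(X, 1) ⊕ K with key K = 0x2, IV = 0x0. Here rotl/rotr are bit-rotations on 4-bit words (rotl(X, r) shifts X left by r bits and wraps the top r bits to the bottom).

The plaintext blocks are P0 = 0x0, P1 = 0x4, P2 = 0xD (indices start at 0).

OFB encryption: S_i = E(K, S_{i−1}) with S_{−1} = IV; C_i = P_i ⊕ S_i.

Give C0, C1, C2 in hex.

C0 = 0x2, C1 = 0x2, C2 = 0x3

C0: S = E(K, 0x0) = 0x2; 0x0 ⊕ 0x2 = 0x2.
C1: S = E(K, 0x2) = 0x6; 0x4 ⊕ 0x6 = 0x2.
C2: S = E(K, 0x6) = 0xE; 0xD ⊕ 0xE = 0x3.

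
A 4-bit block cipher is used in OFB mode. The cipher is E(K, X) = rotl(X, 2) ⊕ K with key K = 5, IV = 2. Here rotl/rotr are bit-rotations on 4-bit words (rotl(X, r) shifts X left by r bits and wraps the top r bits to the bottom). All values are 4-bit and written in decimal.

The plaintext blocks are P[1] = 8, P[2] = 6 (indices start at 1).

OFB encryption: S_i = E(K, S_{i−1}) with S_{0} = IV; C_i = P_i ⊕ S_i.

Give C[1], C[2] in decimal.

C[1] = 5, C[2] = 4

C[1]: S = E(K, 2) = 13; 8 ⊕ 13 = 5.
C[2]: S = E(K, 13) = 2; 6 ⊕ 2 = 4.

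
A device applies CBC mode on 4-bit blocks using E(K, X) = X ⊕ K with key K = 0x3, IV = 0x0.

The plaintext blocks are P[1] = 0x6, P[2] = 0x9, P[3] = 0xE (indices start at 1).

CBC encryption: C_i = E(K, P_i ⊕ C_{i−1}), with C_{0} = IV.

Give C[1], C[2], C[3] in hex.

C[1]: P[1] ⊕ 0x0 = 0x6; E(K, 0x6) = 0x5.
C[2]: P[2] ⊕ 0x5 = 0xC; E(K, 0xC) = 0xF.
C[3]: P[3] ⊕ 0xF = 0x1; E(K, 0x1) = 0x2.

C[1] = 0x5, C[2] = 0xF, C[3] = 0x2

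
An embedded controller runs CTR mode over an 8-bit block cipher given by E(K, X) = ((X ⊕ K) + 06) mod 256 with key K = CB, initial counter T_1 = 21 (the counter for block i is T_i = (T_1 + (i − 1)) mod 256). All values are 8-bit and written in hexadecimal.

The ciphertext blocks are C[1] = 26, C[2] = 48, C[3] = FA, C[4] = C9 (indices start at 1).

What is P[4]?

CTR decryption: S_i = E(K, T_i) where T_i is the counter for block i; P_i = C_i ⊕ S_i.
P[4]: T = 24, S = E(K, T) = F5; C9 ⊕ F5 = 3C.

P[4] = 3C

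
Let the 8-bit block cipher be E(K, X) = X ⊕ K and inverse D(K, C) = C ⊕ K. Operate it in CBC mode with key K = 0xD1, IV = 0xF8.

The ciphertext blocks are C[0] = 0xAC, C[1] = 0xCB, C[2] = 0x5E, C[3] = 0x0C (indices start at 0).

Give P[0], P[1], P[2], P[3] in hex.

CBC decryption: P_i = D(K, C_i) ⊕ C_{i−1}, with C_{−1} = IV.
P[0]: D(K, 0xAC) = 0x7D; 0x7D ⊕ 0xF8 = 0x85.
P[1]: D(K, 0xCB) = 0x1A; 0x1A ⊕ 0xAC = 0xB6.
P[2]: D(K, 0x5E) = 0x8F; 0x8F ⊕ 0xCB = 0x44.
P[3]: D(K, 0x0C) = 0xDD; 0xDD ⊕ 0x5E = 0x83.

P[0] = 0x85, P[1] = 0xB6, P[2] = 0x44, P[3] = 0x83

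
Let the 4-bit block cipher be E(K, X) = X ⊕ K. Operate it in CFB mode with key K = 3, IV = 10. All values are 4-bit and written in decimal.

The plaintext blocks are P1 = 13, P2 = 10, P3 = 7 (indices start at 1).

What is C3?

C3 = 9

CFB encryption: C_i = P_i ⊕ E(K, C_{i−1}), with C_{0} = IV.
C1: E(K, 10) = 9; 13 ⊕ 9 = 4.
C2: E(K, 4) = 7; 10 ⊕ 7 = 13.
C3: E(K, 13) = 14; 7 ⊕ 14 = 9.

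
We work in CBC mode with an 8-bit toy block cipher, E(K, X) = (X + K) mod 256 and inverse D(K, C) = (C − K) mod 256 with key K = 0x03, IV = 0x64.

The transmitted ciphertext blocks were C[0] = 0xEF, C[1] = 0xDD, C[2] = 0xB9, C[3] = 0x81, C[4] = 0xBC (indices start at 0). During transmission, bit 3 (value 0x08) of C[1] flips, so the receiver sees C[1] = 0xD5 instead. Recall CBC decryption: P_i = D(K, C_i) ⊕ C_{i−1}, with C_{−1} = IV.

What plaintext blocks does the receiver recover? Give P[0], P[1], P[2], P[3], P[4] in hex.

P[0] = 0x88, P[1] = 0x3D, P[2] = 0x63, P[3] = 0xC7, P[4] = 0x38

Only C[1] changed, to 0xD5. In CBC, a change in C_i garbles P_i and flips the same bit in P_{i+1}. Decrypting the received ciphertext:
P[0]: D(K, 0xEF) = 0xEC; 0xEC ⊕ 0x64 = 0x88.
P[1]: D(K, 0xD5) = 0xD2; 0xD2 ⊕ 0xEF = 0x3D.
P[2]: D(K, 0xB9) = 0xB6; 0xB6 ⊕ 0xD5 = 0x63.
P[3]: D(K, 0x81) = 0x7E; 0x7E ⊕ 0xB9 = 0xC7.
P[4]: D(K, 0xBC) = 0xB9; 0xB9 ⊕ 0x81 = 0x38.
Blocks that differ from the original plaintext: P[1], P[2].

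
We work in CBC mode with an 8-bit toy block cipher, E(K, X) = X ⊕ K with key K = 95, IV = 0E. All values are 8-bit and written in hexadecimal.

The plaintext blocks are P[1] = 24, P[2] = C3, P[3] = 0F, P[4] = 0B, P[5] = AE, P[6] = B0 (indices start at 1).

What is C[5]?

C[5] = D6

CBC encryption: C_i = E(K, P_i ⊕ C_{i−1}), with C_{0} = IV.
C[1]: P[1] ⊕ 0E = 2A; E(K, 2A) = BF.
C[2]: P[2] ⊕ BF = 7C; E(K, 7C) = E9.
C[3]: P[3] ⊕ E9 = E6; E(K, E6) = 73.
C[4]: P[4] ⊕ 73 = 78; E(K, 78) = ED.
C[5]: P[5] ⊕ ED = 43; E(K, 43) = D6.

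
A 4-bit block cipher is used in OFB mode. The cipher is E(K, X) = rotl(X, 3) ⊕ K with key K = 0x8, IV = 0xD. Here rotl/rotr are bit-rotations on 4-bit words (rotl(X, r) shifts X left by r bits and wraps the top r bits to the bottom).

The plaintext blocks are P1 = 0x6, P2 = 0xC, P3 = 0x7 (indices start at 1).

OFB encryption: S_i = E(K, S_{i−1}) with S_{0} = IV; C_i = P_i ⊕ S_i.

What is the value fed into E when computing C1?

0xD

C1: S = E(K, 0xD) = 0x6; 0x6 ⊕ 0x6 = 0x0.
So the input to E for block 1 is 0xD.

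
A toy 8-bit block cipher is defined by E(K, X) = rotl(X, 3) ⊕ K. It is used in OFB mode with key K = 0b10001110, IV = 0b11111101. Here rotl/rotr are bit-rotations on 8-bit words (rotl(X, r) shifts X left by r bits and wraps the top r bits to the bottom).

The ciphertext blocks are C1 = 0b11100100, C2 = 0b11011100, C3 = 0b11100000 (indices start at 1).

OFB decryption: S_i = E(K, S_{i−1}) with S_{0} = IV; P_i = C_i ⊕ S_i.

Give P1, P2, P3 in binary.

P1: S = E(K, 0b11111101) = 0b01100001; 0b11100100 ⊕ 0b01100001 = 0b10000101.
P2: S = E(K, 0b01100001) = 0b10000101; 0b11011100 ⊕ 0b10000101 = 0b01011001.
P3: S = E(K, 0b10000101) = 0b10100010; 0b11100000 ⊕ 0b10100010 = 0b01000010.

P1 = 0b10000101, P2 = 0b01011001, P3 = 0b01000010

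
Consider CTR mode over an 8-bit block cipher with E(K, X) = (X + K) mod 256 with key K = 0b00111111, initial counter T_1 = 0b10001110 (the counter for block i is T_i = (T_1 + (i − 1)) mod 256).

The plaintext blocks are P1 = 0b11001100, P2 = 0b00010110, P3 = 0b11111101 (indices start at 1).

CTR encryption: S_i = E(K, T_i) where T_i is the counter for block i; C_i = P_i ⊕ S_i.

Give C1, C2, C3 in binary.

C1: T = 0b10001110, S = E(K, T) = 0b11001101; 0b11001100 ⊕ 0b11001101 = 0b00000001.
C2: T = 0b10001111, S = E(K, T) = 0b11001110; 0b00010110 ⊕ 0b11001110 = 0b11011000.
C3: T = 0b10010000, S = E(K, T) = 0b11001111; 0b11111101 ⊕ 0b11001111 = 0b00110010.

C1 = 0b00000001, C2 = 0b11011000, C3 = 0b00110010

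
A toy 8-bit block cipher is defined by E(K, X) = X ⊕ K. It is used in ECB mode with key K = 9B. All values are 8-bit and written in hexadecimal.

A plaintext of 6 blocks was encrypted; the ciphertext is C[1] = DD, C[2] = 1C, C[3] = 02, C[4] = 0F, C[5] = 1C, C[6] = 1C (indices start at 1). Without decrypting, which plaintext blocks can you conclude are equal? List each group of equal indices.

ECB encrypts each block independently with the same key, so equal ciphertext blocks imply equal plaintext blocks.
C[2] = C[5] = C[6] = 1C, so P[2] = P[5] = P[6].

P[2] = P[5] = P[6]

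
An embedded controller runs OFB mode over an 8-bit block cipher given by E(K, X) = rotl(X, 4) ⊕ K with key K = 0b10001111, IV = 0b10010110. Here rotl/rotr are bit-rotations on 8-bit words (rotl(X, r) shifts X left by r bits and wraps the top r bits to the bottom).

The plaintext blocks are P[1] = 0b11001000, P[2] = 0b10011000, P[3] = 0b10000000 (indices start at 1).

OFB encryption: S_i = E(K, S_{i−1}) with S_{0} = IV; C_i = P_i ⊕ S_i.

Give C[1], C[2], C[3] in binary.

C[1]: S = E(K, 0b10010110) = 0b11100110; 0b11001000 ⊕ 0b11100110 = 0b00101110.
C[2]: S = E(K, 0b11100110) = 0b11100001; 0b10011000 ⊕ 0b11100001 = 0b01111001.
C[3]: S = E(K, 0b11100001) = 0b10010001; 0b10000000 ⊕ 0b10010001 = 0b00010001.

C[1] = 0b00101110, C[2] = 0b01111001, C[3] = 0b00010001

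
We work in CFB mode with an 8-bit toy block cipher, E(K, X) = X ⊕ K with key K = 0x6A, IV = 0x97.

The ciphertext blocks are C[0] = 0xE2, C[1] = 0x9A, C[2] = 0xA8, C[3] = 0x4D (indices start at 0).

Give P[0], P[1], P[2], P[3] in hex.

P[0] = 0x1F, P[1] = 0x12, P[2] = 0x58, P[3] = 0x8F

CFB decryption: P_i = C_i ⊕ E(K, C_{i−1}), with C_{−1} = IV.
P[0]: E(K, 0x97) = 0xFD; 0xE2 ⊕ 0xFD = 0x1F.
P[1]: E(K, 0xE2) = 0x88; 0x9A ⊕ 0x88 = 0x12.
P[2]: E(K, 0x9A) = 0xF0; 0xA8 ⊕ 0xF0 = 0x58.
P[3]: E(K, 0xA8) = 0xC2; 0x4D ⊕ 0xC2 = 0x8F.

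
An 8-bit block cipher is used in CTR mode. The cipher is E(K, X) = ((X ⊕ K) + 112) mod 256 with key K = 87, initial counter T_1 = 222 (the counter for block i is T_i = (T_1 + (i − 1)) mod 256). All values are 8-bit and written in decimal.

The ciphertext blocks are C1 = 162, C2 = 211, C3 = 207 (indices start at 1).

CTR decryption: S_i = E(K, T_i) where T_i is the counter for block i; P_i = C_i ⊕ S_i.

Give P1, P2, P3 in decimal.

P1: T = 222, S = E(K, T) = 249; 162 ⊕ 249 = 91.
P2: T = 223, S = E(K, T) = 248; 211 ⊕ 248 = 43.
P3: T = 224, S = E(K, T) = 39; 207 ⊕ 39 = 232.

P1 = 91, P2 = 43, P3 = 232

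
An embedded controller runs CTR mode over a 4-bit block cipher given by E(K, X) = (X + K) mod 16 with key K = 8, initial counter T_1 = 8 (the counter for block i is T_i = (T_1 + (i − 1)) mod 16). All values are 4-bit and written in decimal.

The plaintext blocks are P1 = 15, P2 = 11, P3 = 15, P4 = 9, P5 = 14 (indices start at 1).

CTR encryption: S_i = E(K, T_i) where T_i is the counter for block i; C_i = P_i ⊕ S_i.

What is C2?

C2 = 10

C1: T = 8, S = E(K, T) = 0; 15 ⊕ 0 = 15.
C2: T = 9, S = E(K, T) = 1; 11 ⊕ 1 = 10.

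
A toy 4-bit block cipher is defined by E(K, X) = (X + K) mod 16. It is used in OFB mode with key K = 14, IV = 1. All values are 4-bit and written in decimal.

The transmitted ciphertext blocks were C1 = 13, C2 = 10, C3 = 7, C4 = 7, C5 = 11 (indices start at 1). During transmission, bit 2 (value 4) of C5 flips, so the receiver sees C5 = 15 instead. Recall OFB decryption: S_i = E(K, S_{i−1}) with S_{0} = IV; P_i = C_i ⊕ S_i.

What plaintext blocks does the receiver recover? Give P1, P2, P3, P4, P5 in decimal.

Only C5 changed, to 15. In OFB, a change in C_i flips the same bit in P_i only; the keystream is unaffected. Decrypting the received ciphertext:
P1: S = E(K, 1) = 15; 13 ⊕ 15 = 2.
P2: S = E(K, 15) = 13; 10 ⊕ 13 = 7.
P3: S = E(K, 13) = 11; 7 ⊕ 11 = 12.
P4: S = E(K, 11) = 9; 7 ⊕ 9 = 14.
P5: S = E(K, 9) = 7; 15 ⊕ 7 = 8.
Blocks that differ from the original plaintext: P5.

P1 = 2, P2 = 7, P3 = 12, P4 = 14, P5 = 8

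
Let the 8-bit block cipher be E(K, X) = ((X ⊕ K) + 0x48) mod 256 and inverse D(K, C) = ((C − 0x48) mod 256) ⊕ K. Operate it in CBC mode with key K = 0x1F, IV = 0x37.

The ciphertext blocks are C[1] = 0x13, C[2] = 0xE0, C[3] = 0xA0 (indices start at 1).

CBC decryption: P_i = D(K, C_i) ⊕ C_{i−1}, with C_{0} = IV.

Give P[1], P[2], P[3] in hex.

P[1]: D(K, 0x13) = 0xD4; 0xD4 ⊕ 0x37 = 0xE3.
P[2]: D(K, 0xE0) = 0x87; 0x87 ⊕ 0x13 = 0x94.
P[3]: D(K, 0xA0) = 0x47; 0x47 ⊕ 0xE0 = 0xA7.

P[1] = 0xE3, P[2] = 0x94, P[3] = 0xA7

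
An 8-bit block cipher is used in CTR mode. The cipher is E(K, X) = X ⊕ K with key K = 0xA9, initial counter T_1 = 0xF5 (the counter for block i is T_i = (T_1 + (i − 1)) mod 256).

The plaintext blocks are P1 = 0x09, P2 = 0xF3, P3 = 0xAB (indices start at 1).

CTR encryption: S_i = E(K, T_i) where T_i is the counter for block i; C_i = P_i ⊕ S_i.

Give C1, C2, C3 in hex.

C1 = 0x55, C2 = 0xAC, C3 = 0xF5

C1: T = 0xF5, S = E(K, T) = 0x5C; 0x09 ⊕ 0x5C = 0x55.
C2: T = 0xF6, S = E(K, T) = 0x5F; 0xF3 ⊕ 0x5F = 0xAC.
C3: T = 0xF7, S = E(K, T) = 0x5E; 0xAB ⊕ 0x5E = 0xF5.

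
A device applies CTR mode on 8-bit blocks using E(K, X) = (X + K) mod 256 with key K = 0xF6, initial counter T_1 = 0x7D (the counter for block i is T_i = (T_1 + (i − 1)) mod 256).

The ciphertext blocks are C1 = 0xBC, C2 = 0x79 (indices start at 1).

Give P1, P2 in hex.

CTR decryption: S_i = E(K, T_i) where T_i is the counter for block i; P_i = C_i ⊕ S_i.
P1: T = 0x7D, S = E(K, T) = 0x73; 0xBC ⊕ 0x73 = 0xCF.
P2: T = 0x7E, S = E(K, T) = 0x74; 0x79 ⊕ 0x74 = 0x0D.

P1 = 0xCF, P2 = 0x0D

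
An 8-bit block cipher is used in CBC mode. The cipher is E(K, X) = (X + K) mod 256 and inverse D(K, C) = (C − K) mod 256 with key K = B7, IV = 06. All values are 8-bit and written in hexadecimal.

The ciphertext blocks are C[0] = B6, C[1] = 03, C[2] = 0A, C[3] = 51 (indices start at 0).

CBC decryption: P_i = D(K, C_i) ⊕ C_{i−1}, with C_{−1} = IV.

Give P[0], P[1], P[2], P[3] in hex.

P[0]: D(K, B6) = FF; FF ⊕ 06 = F9.
P[1]: D(K, 03) = 4C; 4C ⊕ B6 = FA.
P[2]: D(K, 0A) = 53; 53 ⊕ 03 = 50.
P[3]: D(K, 51) = 9A; 9A ⊕ 0A = 90.

P[0] = F9, P[1] = FA, P[2] = 50, P[3] = 90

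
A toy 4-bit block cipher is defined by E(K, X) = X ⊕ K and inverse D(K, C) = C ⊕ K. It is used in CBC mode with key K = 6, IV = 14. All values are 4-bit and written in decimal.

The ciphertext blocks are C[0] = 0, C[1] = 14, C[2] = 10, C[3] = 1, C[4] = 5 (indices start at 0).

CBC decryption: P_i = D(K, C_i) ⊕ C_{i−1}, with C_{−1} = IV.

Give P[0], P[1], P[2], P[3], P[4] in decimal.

P[0]: D(K, 0) = 6; 6 ⊕ 14 = 8.
P[1]: D(K, 14) = 8; 8 ⊕ 0 = 8.
P[2]: D(K, 10) = 12; 12 ⊕ 14 = 2.
P[3]: D(K, 1) = 7; 7 ⊕ 10 = 13.
P[4]: D(K, 5) = 3; 3 ⊕ 1 = 2.

P[0] = 8, P[1] = 8, P[2] = 2, P[3] = 13, P[4] = 2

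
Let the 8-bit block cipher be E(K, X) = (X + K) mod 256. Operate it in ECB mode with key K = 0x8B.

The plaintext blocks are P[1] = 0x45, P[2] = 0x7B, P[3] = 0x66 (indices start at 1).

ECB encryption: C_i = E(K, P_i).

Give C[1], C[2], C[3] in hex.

C[1] = 0xD0, C[2] = 0x06, C[3] = 0xF1

C[1]: E(K, 0x45) = 0xD0.
C[2]: E(K, 0x7B) = 0x06.
C[3]: E(K, 0x66) = 0xF1.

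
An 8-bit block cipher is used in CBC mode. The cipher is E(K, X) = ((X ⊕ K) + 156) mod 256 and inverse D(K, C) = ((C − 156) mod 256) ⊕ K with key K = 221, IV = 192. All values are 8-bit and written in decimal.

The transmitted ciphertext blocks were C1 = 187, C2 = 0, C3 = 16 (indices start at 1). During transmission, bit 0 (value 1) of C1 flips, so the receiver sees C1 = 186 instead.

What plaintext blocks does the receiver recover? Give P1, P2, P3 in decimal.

P1 = 3, P2 = 3, P3 = 169

CBC decryption: P_i = D(K, C_i) ⊕ C_{i−1}, with C_{0} = IV.
Only C1 changed, to 186. In CBC, a change in C_i garbles P_i and flips the same bit in P_{i+1}. Decrypting the received ciphertext:
P1: D(K, 186) = 195; 195 ⊕ 192 = 3.
P2: D(K, 0) = 185; 185 ⊕ 186 = 3.
P3: D(K, 16) = 169; 169 ⊕ 0 = 169.
Blocks that differ from the original plaintext: P1, P2.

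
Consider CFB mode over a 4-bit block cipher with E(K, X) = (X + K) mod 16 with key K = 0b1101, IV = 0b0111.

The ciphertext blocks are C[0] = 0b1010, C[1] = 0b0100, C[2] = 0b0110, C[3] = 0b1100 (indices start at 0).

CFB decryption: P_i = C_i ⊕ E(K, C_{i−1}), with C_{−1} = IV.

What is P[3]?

P[3] = 0b1111

P[3]: E(K, 0b0110) = 0b0011; 0b1100 ⊕ 0b0011 = 0b1111.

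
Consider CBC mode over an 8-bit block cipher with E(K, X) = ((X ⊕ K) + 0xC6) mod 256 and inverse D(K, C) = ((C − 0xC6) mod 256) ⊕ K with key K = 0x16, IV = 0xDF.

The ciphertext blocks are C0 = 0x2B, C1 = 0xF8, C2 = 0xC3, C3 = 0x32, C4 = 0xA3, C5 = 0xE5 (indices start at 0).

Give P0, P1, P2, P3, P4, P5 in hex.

P0 = 0xAC, P1 = 0x0F, P2 = 0x13, P3 = 0xB9, P4 = 0xF9, P5 = 0xAA

CBC decryption: P_i = D(K, C_i) ⊕ C_{i−1}, with C_{−1} = IV.
P0: D(K, 0x2B) = 0x73; 0x73 ⊕ 0xDF = 0xAC.
P1: D(K, 0xF8) = 0x24; 0x24 ⊕ 0x2B = 0x0F.
P2: D(K, 0xC3) = 0xEB; 0xEB ⊕ 0xF8 = 0x13.
P3: D(K, 0x32) = 0x7A; 0x7A ⊕ 0xC3 = 0xB9.
P4: D(K, 0xA3) = 0xCB; 0xCB ⊕ 0x32 = 0xF9.
P5: D(K, 0xE5) = 0x09; 0x09 ⊕ 0xA3 = 0xAA.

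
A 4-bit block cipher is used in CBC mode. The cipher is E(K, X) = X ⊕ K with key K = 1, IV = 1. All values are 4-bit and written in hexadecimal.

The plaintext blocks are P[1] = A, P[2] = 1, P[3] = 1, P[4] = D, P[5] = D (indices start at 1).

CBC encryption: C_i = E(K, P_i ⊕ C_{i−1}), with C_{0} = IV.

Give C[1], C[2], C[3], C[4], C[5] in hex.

C[1]: P[1] ⊕ 1 = B; E(K, B) = A.
C[2]: P[2] ⊕ A = B; E(K, B) = A.
C[3]: P[3] ⊕ A = B; E(K, B) = A.
C[4]: P[4] ⊕ A = 7; E(K, 7) = 6.
C[5]: P[5] ⊕ 6 = B; E(K, B) = A.

C[1] = A, C[2] = A, C[3] = A, C[4] = 6, C[5] = A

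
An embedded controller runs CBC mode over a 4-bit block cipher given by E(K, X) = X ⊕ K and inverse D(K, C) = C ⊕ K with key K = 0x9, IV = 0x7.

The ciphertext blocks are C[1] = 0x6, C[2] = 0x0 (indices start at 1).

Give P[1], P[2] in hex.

P[1] = 0x8, P[2] = 0xF

CBC decryption: P_i = D(K, C_i) ⊕ C_{i−1}, with C_{0} = IV.
P[1]: D(K, 0x6) = 0xF; 0xF ⊕ 0x7 = 0x8.
P[2]: D(K, 0x0) = 0x9; 0x9 ⊕ 0x6 = 0xF.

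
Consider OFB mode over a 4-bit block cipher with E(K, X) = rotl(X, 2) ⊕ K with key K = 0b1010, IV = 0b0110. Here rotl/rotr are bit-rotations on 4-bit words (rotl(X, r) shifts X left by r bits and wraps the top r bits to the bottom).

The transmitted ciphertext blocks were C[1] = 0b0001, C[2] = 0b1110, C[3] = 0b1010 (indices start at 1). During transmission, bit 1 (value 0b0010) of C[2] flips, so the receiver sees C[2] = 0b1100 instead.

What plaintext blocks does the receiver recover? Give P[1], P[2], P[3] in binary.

P[1] = 0b0010, P[2] = 0b1010, P[3] = 0b1001

OFB decryption: S_i = E(K, S_{i−1}) with S_{0} = IV; P_i = C_i ⊕ S_i.
Only C[2] changed, to 0b1100. In OFB, a change in C_i flips the same bit in P_i only; the keystream is unaffected. Decrypting the received ciphertext:
P[1]: S = E(K, 0b0110) = 0b0011; 0b0001 ⊕ 0b0011 = 0b0010.
P[2]: S = E(K, 0b0011) = 0b0110; 0b1100 ⊕ 0b0110 = 0b1010.
P[3]: S = E(K, 0b0110) = 0b0011; 0b1010 ⊕ 0b0011 = 0b1001.
Blocks that differ from the original plaintext: P[2].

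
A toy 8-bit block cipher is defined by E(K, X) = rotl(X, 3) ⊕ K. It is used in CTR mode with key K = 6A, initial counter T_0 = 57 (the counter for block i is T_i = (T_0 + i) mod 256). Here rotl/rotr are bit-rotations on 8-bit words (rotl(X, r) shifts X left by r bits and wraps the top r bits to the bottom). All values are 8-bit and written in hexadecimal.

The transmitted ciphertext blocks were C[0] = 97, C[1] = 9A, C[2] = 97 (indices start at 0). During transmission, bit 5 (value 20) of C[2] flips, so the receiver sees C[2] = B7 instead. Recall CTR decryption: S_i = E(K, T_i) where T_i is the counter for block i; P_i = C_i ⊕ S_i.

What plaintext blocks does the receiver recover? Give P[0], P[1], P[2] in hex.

Only C[2] changed, to B7. In CTR, a change in C_i flips the same bit in P_i only; the keystream is unaffected. Decrypting the received ciphertext:
P[0]: T = 57, S = E(K, T) = D0; 97 ⊕ D0 = 47.
P[1]: T = 58, S = E(K, T) = A8; 9A ⊕ A8 = 32.
P[2]: T = 59, S = E(K, T) = A0; B7 ⊕ A0 = 17.
Blocks that differ from the original plaintext: P[2].

P[0] = 47, P[1] = 32, P[2] = 17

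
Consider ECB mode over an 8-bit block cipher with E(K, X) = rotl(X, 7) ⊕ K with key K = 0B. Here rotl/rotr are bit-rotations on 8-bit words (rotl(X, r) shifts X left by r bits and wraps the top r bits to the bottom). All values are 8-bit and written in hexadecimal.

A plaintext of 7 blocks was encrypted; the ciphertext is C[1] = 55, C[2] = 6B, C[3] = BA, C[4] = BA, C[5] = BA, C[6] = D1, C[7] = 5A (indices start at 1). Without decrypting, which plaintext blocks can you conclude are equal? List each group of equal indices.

ECB encrypts each block independently with the same key, so equal ciphertext blocks imply equal plaintext blocks.
C[3] = C[4] = C[5] = BA, so P[3] = P[4] = P[5].

P[3] = P[4] = P[5]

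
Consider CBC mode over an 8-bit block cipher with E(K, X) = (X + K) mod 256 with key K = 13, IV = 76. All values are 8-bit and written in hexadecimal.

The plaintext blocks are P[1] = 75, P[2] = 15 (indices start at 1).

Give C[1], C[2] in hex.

C[1] = 16, C[2] = 16

CBC encryption: C_i = E(K, P_i ⊕ C_{i−1}), with C_{0} = IV.
C[1]: P[1] ⊕ 76 = 03; E(K, 03) = 16.
C[2]: P[2] ⊕ 16 = 03; E(K, 03) = 16.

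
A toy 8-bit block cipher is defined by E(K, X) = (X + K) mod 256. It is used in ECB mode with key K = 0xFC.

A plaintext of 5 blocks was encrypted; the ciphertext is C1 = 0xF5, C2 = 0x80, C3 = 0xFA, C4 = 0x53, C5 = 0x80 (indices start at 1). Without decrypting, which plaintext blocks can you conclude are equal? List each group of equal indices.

P2 = P5

ECB encrypts each block independently with the same key, so equal ciphertext blocks imply equal plaintext blocks.
C2 = C5 = 0x80, so P2 = P5.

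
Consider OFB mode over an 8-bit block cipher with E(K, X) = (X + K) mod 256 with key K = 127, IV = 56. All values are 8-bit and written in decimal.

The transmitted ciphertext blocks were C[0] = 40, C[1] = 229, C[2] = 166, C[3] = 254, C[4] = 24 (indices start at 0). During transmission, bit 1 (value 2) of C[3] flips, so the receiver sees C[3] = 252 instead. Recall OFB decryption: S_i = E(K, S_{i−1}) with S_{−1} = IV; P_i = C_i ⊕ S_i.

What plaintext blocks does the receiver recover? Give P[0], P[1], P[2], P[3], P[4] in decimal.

P[0] = 159, P[1] = 211, P[2] = 19, P[3] = 200, P[4] = 171

Only C[3] changed, to 252. In OFB, a change in C_i flips the same bit in P_i only; the keystream is unaffected. Decrypting the received ciphertext:
P[0]: S = E(K, 56) = 183; 40 ⊕ 183 = 159.
P[1]: S = E(K, 183) = 54; 229 ⊕ 54 = 211.
P[2]: S = E(K, 54) = 181; 166 ⊕ 181 = 19.
P[3]: S = E(K, 181) = 52; 252 ⊕ 52 = 200.
P[4]: S = E(K, 52) = 179; 24 ⊕ 179 = 171.
Blocks that differ from the original plaintext: P[3].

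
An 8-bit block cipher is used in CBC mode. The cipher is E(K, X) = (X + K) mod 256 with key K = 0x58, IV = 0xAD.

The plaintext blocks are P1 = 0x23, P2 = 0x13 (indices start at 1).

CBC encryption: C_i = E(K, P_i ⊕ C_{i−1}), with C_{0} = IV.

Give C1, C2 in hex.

C1: P1 ⊕ 0xAD = 0x8E; E(K, 0x8E) = 0xE6.
C2: P2 ⊕ 0xE6 = 0xF5; E(K, 0xF5) = 0x4D.

C1 = 0xE6, C2 = 0x4D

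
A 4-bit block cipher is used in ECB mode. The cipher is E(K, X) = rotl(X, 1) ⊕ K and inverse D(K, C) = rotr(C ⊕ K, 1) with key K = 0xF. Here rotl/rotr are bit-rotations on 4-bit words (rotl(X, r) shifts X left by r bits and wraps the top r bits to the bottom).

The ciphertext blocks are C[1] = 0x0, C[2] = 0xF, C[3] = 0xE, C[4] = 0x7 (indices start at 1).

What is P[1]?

ECB decryption: P_i = D(K, C_i).
P[1]: D(K, 0x0) = 0xF.

P[1] = 0xF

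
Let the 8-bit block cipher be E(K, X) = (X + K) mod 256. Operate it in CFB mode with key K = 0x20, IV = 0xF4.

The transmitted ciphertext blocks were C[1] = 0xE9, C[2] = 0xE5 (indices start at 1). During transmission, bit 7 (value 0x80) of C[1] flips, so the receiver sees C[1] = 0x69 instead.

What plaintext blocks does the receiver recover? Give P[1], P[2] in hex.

CFB decryption: P_i = C_i ⊕ E(K, C_{i−1}), with C_{0} = IV.
Only C[1] changed, to 0x69. In CFB, a change in C_i flips the same bit in P_i and garbles P_{i+1}. Decrypting the received ciphertext:
P[1]: E(K, 0xF4) = 0x14; 0x69 ⊕ 0x14 = 0x7D.
P[2]: E(K, 0x69) = 0x89; 0xE5 ⊕ 0x89 = 0x6C.
Blocks that differ from the original plaintext: P[1], P[2].

P[1] = 0x7D, P[2] = 0x6C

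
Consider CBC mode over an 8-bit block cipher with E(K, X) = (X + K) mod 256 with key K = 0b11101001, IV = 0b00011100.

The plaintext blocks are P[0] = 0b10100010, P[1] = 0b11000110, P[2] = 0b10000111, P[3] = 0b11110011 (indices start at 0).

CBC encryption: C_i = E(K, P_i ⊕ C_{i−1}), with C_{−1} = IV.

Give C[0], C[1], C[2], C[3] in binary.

C[0] = 0b10100111, C[1] = 0b01001010, C[2] = 0b10110110, C[3] = 0b00101110

C[0]: P[0] ⊕ 0b00011100 = 0b10111110; E(K, 0b10111110) = 0b10100111.
C[1]: P[1] ⊕ 0b10100111 = 0b01100001; E(K, 0b01100001) = 0b01001010.
C[2]: P[2] ⊕ 0b01001010 = 0b11001101; E(K, 0b11001101) = 0b10110110.
C[3]: P[3] ⊕ 0b10110110 = 0b01000101; E(K, 0b01000101) = 0b00101110.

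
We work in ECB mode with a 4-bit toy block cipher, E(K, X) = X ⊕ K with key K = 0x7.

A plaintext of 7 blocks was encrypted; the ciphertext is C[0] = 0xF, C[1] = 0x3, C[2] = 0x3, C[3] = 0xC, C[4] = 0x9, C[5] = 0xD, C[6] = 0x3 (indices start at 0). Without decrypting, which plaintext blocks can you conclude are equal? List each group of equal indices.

P[1] = P[2] = P[6]

ECB encrypts each block independently with the same key, so equal ciphertext blocks imply equal plaintext blocks.
C[1] = C[2] = C[6] = 0x3, so P[1] = P[2] = P[6].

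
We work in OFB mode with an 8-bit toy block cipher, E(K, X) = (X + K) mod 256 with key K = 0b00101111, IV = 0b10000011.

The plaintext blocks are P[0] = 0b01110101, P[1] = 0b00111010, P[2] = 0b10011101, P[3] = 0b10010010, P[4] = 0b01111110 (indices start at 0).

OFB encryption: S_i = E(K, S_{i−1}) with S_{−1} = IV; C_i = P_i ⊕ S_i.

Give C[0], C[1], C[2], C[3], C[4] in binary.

C[0] = 0b11000111, C[1] = 0b11011011, C[2] = 0b10001101, C[3] = 0b10101101, C[4] = 0b00010000

C[0]: S = E(K, 0b10000011) = 0b10110010; 0b01110101 ⊕ 0b10110010 = 0b11000111.
C[1]: S = E(K, 0b10110010) = 0b11100001; 0b00111010 ⊕ 0b11100001 = 0b11011011.
C[2]: S = E(K, 0b11100001) = 0b00010000; 0b10011101 ⊕ 0b00010000 = 0b10001101.
C[3]: S = E(K, 0b00010000) = 0b00111111; 0b10010010 ⊕ 0b00111111 = 0b10101101.
C[4]: S = E(K, 0b00111111) = 0b01101110; 0b01111110 ⊕ 0b01101110 = 0b00010000.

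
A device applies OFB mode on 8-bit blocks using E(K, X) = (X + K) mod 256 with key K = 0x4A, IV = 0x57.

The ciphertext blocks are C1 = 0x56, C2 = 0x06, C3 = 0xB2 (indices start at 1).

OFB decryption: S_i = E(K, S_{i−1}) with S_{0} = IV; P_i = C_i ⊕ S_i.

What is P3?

P3 = 0x87

P1: S = E(K, 0x57) = 0xA1; 0x56 ⊕ 0xA1 = 0xF7.
P2: S = E(K, 0xA1) = 0xEB; 0x06 ⊕ 0xEB = 0xED.
P3: S = E(K, 0xEB) = 0x35; 0xB2 ⊕ 0x35 = 0x87.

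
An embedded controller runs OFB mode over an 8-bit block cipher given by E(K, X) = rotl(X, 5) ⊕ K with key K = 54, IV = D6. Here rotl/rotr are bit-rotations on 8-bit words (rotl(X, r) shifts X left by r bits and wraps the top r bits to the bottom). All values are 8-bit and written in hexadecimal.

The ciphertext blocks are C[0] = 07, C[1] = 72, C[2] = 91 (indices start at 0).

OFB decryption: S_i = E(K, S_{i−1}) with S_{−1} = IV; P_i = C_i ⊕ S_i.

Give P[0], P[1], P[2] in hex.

P[0] = 89, P[1] = F7, P[2] = 75

P[0]: S = E(K, D6) = 8E; 07 ⊕ 8E = 89.
P[1]: S = E(K, 8E) = 85; 72 ⊕ 85 = F7.
P[2]: S = E(K, 85) = E4; 91 ⊕ E4 = 75.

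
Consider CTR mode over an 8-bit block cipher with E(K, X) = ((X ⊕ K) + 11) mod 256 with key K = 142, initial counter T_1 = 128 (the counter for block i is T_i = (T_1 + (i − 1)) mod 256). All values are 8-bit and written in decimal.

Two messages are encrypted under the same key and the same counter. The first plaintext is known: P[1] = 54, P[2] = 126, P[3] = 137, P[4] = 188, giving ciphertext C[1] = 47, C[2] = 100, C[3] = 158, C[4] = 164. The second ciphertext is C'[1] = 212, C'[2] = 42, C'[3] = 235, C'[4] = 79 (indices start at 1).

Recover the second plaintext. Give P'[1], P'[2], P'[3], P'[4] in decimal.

P'[1] = 205, P'[2] = 48, P'[3] = 252, P'[4] = 87

In CTR with a reused counter, both messages share the same keystream S_i, so C_i ⊕ C'_i = P_i ⊕ P'_i and thus P'_i = P_i ⊕ C_i ⊕ C'_i.
P'[1]: 54 ⊕ 47 ⊕ 212 = 205.
P'[2]: 126 ⊕ 100 ⊕ 42 = 48.
P'[3]: 137 ⊕ 158 ⊕ 235 = 252.
P'[4]: 188 ⊕ 164 ⊕ 79 = 87.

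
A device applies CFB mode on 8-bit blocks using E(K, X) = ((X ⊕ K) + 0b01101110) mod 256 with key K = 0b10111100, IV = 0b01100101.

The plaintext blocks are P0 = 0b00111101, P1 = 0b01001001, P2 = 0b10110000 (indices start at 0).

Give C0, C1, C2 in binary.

CFB encryption: C_i = P_i ⊕ E(K, C_{i−1}), with C_{−1} = IV.
C0: E(K, 0b01100101) = 0b01000111; 0b00111101 ⊕ 0b01000111 = 0b01111010.
C1: E(K, 0b01111010) = 0b00110100; 0b01001001 ⊕ 0b00110100 = 0b01111101.
C2: E(K, 0b01111101) = 0b00101111; 0b10110000 ⊕ 0b00101111 = 0b10011111.

C0 = 0b01111010, C1 = 0b01111101, C2 = 0b10011111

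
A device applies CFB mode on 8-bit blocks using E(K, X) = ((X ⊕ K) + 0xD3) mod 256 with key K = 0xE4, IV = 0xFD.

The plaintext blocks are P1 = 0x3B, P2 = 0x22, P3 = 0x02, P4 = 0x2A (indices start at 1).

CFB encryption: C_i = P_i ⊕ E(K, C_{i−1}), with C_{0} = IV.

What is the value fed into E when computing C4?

0x91

C1: E(K, 0xFD) = 0xEC; 0x3B ⊕ 0xEC = 0xD7.
C2: E(K, 0xD7) = 0x06; 0x22 ⊕ 0x06 = 0x24.
C3: E(K, 0x24) = 0x93; 0x02 ⊕ 0x93 = 0x91.
C4: E(K, 0x91) = 0x48; 0x2A ⊕ 0x48 = 0x62.
So the input to E for block 4 is 0x91.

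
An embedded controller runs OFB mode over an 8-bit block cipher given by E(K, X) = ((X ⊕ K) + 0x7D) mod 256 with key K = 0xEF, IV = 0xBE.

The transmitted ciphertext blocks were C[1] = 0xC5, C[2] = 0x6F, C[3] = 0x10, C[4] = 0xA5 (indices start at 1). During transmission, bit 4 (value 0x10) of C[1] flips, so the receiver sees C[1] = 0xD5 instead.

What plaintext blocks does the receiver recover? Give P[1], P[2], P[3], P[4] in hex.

OFB decryption: S_i = E(K, S_{i−1}) with S_{0} = IV; P_i = C_i ⊕ S_i.
Only C[1] changed, to 0xD5. In OFB, a change in C_i flips the same bit in P_i only; the keystream is unaffected. Decrypting the received ciphertext:
P[1]: S = E(K, 0xBE) = 0xCE; 0xD5 ⊕ 0xCE = 0x1B.
P[2]: S = E(K, 0xCE) = 0x9E; 0x6F ⊕ 0x9E = 0xF1.
P[3]: S = E(K, 0x9E) = 0xEE; 0x10 ⊕ 0xEE = 0xFE.
P[4]: S = E(K, 0xEE) = 0x7E; 0xA5 ⊕ 0x7E = 0xDB.
Blocks that differ from the original plaintext: P[1].

P[1] = 0x1B, P[2] = 0xF1, P[3] = 0xFE, P[4] = 0xDB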